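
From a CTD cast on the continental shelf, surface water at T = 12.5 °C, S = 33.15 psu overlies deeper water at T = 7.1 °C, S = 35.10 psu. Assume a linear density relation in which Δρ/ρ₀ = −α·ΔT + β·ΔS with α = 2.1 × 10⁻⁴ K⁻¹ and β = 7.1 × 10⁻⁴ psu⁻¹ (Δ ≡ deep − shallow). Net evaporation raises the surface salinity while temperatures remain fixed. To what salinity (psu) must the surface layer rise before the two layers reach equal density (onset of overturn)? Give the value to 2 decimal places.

36.70 psu

Neutral buoyancy requires −α(T_deep − T_surf) + β(S_deep − S_surf′) = 0.
S_surf′ = S_deep − (α/β)·ΔT = 35.10 − (2.1 × 10⁻⁴/7.1 × 10⁻⁴)·(-5.4) = 36.6972 psu.
Increase required: 36.6972 − 33.15 = 3.5472 psu.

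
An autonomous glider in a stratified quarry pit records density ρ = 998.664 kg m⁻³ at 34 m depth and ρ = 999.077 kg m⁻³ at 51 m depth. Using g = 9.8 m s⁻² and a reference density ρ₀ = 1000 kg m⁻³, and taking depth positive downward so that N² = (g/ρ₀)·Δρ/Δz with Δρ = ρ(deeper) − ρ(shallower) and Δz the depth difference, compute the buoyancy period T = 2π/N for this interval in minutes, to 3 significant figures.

6.79 min

Δρ = 999.077 − 998.664 = 0.413 kg m⁻³ over Δz = 51 − 34 = 17 m.
N² = (9.8/1000) × (0.413/17) = 2.3808 × 10⁻⁴ s⁻².
N = √(2.3808 × 10⁻⁴) = 0.015430 rad s⁻¹, so T = 2π/N = 407.21 s = 6.7868 min ≈ 6.79 min.
A positive N² confirms static stability across the interval.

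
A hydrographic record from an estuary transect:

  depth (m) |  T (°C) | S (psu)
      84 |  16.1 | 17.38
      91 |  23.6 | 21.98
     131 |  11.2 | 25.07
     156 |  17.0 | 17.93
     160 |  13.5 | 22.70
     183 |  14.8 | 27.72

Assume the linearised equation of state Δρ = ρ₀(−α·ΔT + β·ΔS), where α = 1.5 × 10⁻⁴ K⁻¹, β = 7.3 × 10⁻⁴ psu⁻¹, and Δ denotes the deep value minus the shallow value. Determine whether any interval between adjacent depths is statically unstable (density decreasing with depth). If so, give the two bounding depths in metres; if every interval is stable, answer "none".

Evaluate Δρ/ρ₀ = −αΔT + βΔS across each adjacent pair:
  84–91 m: −αΔT+βΔS = −(1.5 × 10⁻⁴)(+7.5)+(7.3 × 10⁻⁴)(+4.60) = 2.2 × 10⁻³ → stable
  91–131 m: −αΔT+βΔS = −(1.5 × 10⁻⁴)(-12.4)+(7.3 × 10⁻⁴)(+3.09) = 4.1 × 10⁻³ → stable
  131–156 m: −αΔT+βΔS = −(1.5 × 10⁻⁴)(+5.8)+(7.3 × 10⁻⁴)(-7.14) = -6.1 × 10⁻³ → UNSTABLE
  156–160 m: −αΔT+βΔS = −(1.5 × 10⁻⁴)(-3.5)+(7.3 × 10⁻⁴)(+4.77) = 4.0 × 10⁻³ → stable
  160–183 m: −αΔT+βΔS = −(1.5 × 10⁻⁴)(+1.3)+(7.3 × 10⁻⁴)(+5.02) = 3.5 × 10⁻³ → stable
The 131–156 m interval has Δρ < 0: lighter water underlies denser water.

131–156 m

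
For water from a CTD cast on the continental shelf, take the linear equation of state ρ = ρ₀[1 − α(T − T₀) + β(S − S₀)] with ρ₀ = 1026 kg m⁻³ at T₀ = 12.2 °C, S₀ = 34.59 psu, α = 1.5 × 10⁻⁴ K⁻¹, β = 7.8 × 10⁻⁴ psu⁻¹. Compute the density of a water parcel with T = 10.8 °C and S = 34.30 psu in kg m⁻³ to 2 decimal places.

T − T₀ = -1.4 K, S − S₀ = -0.29 psu.
Bracket = 1 − α·(-1.4) + β·(-0.29) = 1 + (-1.62 × 10⁻⁵) = 0.9999838.
ρ = 1026 × 0.9999838 = 1025.98 kg m⁻³.

1025.98 kg m⁻³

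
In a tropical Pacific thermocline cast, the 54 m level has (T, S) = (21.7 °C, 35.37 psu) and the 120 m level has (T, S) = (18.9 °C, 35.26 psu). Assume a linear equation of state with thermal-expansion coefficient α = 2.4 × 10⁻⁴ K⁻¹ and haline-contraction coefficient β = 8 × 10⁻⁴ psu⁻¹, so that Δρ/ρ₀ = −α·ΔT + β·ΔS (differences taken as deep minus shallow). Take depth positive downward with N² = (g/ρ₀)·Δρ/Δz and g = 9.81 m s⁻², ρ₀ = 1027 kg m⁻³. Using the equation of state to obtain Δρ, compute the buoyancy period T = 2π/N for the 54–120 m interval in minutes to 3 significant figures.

11.2 min

ΔT = -2.8 K, ΔS = -0.11 psu (deep − shallow).
Δρ/ρ₀ = −αΔT + βΔS = 6.72 × 10⁻⁴ − 8.80 × 10⁻⁵ = 5.84 × 10⁻⁴, so Δρ ≈ 0.5998 kg m⁻³.
N² = (g/ρ₀)·Δρ/Δz = g·(Δρ/ρ₀)/Δz = 9.81 × 5.84 × 10⁻⁴ / 66 = 8.6804 × 10⁻⁵ s⁻².
N = √(8.6804 × 10⁻⁵) = 9.3169 × 10⁻³ rad s⁻¹ → T = 2π/N = 674.39 s = 11.240 min ≈ 11.2 min.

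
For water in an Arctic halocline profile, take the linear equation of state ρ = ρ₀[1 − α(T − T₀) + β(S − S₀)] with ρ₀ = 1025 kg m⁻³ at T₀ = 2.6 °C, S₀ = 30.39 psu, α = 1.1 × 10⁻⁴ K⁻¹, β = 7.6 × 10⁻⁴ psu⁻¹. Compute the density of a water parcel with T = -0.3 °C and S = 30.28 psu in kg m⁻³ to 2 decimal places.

1025.24 kg m⁻³

T − T₀ = -2.9 K, S − S₀ = -0.11 psu.
Bracket = 1 − α·(-2.9) + β·(-0.11) = 1 + (2.354 × 10⁻⁴) = 1.0002354.
ρ = 1025 × 1.0002354 = 1025.24 kg m⁻³.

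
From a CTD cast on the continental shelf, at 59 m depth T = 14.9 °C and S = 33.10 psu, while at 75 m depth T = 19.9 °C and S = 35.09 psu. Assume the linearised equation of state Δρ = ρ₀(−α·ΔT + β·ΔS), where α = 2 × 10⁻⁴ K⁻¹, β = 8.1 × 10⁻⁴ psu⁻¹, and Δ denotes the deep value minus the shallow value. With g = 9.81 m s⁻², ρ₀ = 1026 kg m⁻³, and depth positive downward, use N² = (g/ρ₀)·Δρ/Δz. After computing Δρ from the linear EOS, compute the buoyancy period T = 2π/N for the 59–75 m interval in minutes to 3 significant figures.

ΔT = +5.0 K, ΔS = +1.99 psu (deep − shallow).
Δρ/ρ₀ = −αΔT + βΔS = -1.00 × 10⁻³ + 1.6119 × 10⁻³ = 6.119 × 10⁻⁴, so Δρ ≈ 0.6278 kg m⁻³.
N² = (g/ρ₀)·Δρ/Δz = g·(Δρ/ρ₀)/Δz = 9.81 × 6.119 × 10⁻⁴ / 16 = 3.7517 × 10⁻⁴ s⁻².
N = √(3.7517 × 10⁻⁴) = 0.019369 rad s⁻¹ → T = 2π/N = 324.39 s = 5.4065 min ≈ 5.41 min.

5.41 min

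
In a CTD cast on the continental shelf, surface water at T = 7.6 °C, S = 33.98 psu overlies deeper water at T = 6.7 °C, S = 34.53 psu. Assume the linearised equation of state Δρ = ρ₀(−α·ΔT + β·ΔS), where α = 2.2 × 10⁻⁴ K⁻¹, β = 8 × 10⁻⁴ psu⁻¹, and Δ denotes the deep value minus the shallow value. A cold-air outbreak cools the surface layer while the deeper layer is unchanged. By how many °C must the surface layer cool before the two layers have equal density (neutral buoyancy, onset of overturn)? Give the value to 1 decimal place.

2.9 °C

Neutral buoyancy requires Δρ = 0, i.e. −α(T_deep − T_surf′) + β(S_deep − S_surf) = 0.
T_surf′ = T_deep − (β/α)·ΔS = 6.7 − (8 × 10⁻⁴/2.2 × 10⁻⁴)·(+0.55) = 4.700 °C.
Cooling required: 7.6 − (4.700) = 2.900 °C.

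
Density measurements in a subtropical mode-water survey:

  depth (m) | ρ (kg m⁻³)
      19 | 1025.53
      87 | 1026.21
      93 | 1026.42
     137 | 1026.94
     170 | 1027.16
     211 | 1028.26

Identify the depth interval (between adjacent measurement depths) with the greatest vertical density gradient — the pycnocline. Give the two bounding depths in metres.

Compute the density gradient over each adjacent pair:
  19–87 m: Δρ/Δz = 0.68/68 = 0.010 kg m⁻⁴
  87–93 m: Δρ/Δz = 0.21/6 = 0.035 kg m⁻⁴
  93–137 m: Δρ/Δz = 0.52/44 = 0.012 kg m⁻⁴
  137–170 m: Δρ/Δz = 0.22/33 = 6.7 × 10⁻³ kg m⁻⁴
  170–211 m: Δρ/Δz = 1.10/41 = 0.027 kg m⁻⁴
The largest gradient is in the 87–93 m interval — the pycnocline.

87–93 m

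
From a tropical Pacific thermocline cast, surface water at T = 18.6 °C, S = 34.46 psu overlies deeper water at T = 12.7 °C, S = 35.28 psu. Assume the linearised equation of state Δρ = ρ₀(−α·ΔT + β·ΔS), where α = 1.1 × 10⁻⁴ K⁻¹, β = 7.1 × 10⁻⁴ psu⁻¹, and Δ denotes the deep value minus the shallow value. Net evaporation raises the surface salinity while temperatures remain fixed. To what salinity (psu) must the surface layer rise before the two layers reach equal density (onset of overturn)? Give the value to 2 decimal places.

Neutral buoyancy requires −α(T_deep − T_surf) + β(S_deep − S_surf′) = 0.
S_surf′ = S_deep − (α/β)·ΔT = 35.28 − (1.1 × 10⁻⁴/7.1 × 10⁻⁴)·(-5.9) = 36.1941 psu.
Increase required: 36.1941 − 34.46 = 1.7341 psu.

36.19 psu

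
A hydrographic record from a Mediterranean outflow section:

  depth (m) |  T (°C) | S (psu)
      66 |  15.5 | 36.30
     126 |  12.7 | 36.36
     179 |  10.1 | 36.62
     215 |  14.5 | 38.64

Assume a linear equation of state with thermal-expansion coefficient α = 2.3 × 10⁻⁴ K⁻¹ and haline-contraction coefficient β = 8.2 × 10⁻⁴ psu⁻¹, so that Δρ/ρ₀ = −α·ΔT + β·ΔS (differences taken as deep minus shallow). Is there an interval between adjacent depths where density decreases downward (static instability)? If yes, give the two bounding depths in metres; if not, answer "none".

none

Evaluate Δρ/ρ₀ = −αΔT + βΔS across each adjacent pair:
  66–126 m: −αΔT+βΔS = −(2.3 × 10⁻⁴)(-2.8)+(8.2 × 10⁻⁴)(+0.06) = 6.9 × 10⁻⁴ → stable
  126–179 m: −αΔT+βΔS = −(2.3 × 10⁻⁴)(-2.6)+(8.2 × 10⁻⁴)(+0.26) = 8.1 × 10⁻⁴ → stable
  179–215 m: −αΔT+βΔS = −(2.3 × 10⁻⁴)(+4.4)+(8.2 × 10⁻⁴)(+2.02) = 6.4 × 10⁻⁴ → stable
Every interval has Δρ > 0: the column is stably stratified throughout.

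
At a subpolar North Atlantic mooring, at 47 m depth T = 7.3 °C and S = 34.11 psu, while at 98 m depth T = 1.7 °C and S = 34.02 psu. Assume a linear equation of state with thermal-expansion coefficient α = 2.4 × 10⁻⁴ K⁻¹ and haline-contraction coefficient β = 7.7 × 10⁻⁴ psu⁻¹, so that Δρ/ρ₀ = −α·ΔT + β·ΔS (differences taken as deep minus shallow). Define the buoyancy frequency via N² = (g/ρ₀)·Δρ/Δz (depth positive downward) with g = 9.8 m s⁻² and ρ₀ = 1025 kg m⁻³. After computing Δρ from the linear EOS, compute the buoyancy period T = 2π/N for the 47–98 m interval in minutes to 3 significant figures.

ΔT = -5.6 K, ΔS = -0.09 psu (deep − shallow).
Δρ/ρ₀ = −αΔT + βΔS = 1.344 × 10⁻³ − 6.93 × 10⁻⁵ = 1.2747 × 10⁻³, so Δρ ≈ 1.307 kg m⁻³.
N² = (g/ρ₀)·Δρ/Δz = g·(Δρ/ρ₀)/Δz = 9.8 × 1.2747 × 10⁻³ / 51 = 2.4494 × 10⁻⁴ s⁻².
N = √(2.4494 × 10⁻⁴) = 0.015651 rad s⁻¹ → T = 2π/N = 401.46 s = 6.6910 min ≈ 6.69 min.

6.69 min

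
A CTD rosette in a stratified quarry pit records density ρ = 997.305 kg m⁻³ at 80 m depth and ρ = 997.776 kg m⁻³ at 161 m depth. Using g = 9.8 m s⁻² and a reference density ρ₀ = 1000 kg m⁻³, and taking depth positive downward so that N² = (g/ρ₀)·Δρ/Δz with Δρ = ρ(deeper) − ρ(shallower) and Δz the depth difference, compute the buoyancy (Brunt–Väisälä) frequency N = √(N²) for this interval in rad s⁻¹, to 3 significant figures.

Δρ = 997.776 − 997.305 = 0.471 kg m⁻³ over Δz = 161 − 80 = 81 m.
N² = (9.8/1000) × (0.471/81) = 5.6985 × 10⁻⁵ s⁻².
N = √(5.6985 × 10⁻⁵) = 7.5488 × 10⁻³ rad s⁻¹ ≈ 7.55 × 10⁻³ rad s⁻¹.
N² > 0, so the interval is statically stable.

7.55 × 10⁻³ rad s⁻¹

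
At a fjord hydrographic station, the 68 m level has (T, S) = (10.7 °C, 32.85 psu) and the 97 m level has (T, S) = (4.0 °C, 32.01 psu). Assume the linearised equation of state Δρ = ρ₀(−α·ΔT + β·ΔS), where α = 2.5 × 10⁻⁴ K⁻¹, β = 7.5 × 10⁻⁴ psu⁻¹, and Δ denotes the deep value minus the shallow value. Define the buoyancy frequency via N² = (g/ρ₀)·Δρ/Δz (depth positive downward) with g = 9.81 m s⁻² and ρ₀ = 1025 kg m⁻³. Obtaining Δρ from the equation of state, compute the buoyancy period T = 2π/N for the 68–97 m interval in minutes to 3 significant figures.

ΔT = -6.7 K, ΔS = -0.84 psu (deep − shallow).
Δρ/ρ₀ = −αΔT + βΔS = 1.675 × 10⁻³ − 6.30 × 10⁻⁴ = 1.045 × 10⁻³, so Δρ ≈ 1.071 kg m⁻³.
N² = (g/ρ₀)·Δρ/Δz = g·(Δρ/ρ₀)/Δz = 9.81 × 1.045 × 10⁻³ / 29 = 3.5350 × 10⁻⁴ s⁻².
N = √(3.5350 × 10⁻⁴) = 0.018802 rad s⁻¹ → T = 2π/N = 334.18 s = 5.5697 min ≈ 5.57 min.

5.57 min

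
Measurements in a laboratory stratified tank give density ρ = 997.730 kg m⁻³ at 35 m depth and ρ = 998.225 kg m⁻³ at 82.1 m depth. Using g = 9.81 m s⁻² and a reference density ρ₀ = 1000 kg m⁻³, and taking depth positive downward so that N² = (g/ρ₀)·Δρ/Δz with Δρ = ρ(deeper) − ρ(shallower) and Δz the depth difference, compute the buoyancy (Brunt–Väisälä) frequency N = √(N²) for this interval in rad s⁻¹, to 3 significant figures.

0.0102 rad s⁻¹

Δρ = 998.225 − 997.730 = 0.495 kg m⁻³ over Δz = 82.1 − 35 = 47.1 m.
N² = (9.81/1000) × (0.495/47.1) = 1.0310 × 10⁻⁴ s⁻².
N = √(1.0310 × 10⁻⁴) = 0.010154 rad s⁻¹ ≈ 0.0102 rad s⁻¹.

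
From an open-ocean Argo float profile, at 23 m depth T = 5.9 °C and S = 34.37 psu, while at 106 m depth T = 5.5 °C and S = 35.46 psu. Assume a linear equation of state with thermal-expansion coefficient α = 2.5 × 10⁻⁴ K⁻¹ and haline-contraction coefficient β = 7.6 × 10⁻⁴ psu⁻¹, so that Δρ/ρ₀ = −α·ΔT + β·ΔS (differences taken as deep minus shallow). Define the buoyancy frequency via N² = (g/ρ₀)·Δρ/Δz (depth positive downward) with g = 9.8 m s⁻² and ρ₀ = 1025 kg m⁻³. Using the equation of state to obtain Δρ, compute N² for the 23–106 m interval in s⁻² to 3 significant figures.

1.10 × 10⁻⁴ s⁻²

ΔT = -0.4 K, ΔS = +1.09 psu (deep − shallow).
Δρ/ρ₀ = −αΔT + βΔS = 1.00 × 10⁻⁴ + 8.284 × 10⁻⁴ = 9.284 × 10⁻⁴, so Δρ ≈ 0.9516 kg m⁻³.
N² = (g/ρ₀)·Δρ/Δz = g·(Δρ/ρ₀)/Δz = 9.8 × 9.284 × 10⁻⁴ / 83 = 1.0962 × 10⁻⁴ s⁻² ≈ 1.10 × 10⁻⁴ s⁻².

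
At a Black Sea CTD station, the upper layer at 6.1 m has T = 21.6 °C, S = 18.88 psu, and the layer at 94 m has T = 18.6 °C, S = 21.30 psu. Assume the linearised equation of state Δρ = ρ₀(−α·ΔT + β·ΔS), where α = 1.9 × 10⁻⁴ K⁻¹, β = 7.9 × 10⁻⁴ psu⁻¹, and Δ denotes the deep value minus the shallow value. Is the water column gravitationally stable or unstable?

ΔT = 18.6 − 21.6 = -3.0 K and ΔS = 21.30 − 18.88 = +2.42 psu (deep − shallow).
−αΔT = 5.70 × 10⁻⁴; βΔS = 1.9118 × 10⁻³; sum Δρ/ρ₀ = 2.4818 × 10⁻³.
Δρ/ρ₀ > 0, so Δρ > 0: deeper water is denser → statically stable.

stable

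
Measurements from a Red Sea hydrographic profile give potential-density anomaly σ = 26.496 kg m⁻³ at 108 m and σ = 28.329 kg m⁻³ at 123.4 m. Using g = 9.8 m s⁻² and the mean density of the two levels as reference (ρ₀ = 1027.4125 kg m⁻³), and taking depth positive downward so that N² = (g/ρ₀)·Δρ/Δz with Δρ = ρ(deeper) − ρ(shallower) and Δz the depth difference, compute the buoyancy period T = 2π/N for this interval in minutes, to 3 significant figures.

Δρ = 1028.329 − 1026.496 = 1.833 kg m⁻³ over Δz = 123.4 − 108 = 15.4 m.
N² = (9.8/1027.4125) × (1.833/15.4) = 1.1353 × 10⁻³ s⁻².
N = √(1.1353 × 10⁻³) = 0.033694 rad s⁻¹, so T = 2π/N = 186.48 s = 3.1080 min ≈ 3.11 min.

3.11 min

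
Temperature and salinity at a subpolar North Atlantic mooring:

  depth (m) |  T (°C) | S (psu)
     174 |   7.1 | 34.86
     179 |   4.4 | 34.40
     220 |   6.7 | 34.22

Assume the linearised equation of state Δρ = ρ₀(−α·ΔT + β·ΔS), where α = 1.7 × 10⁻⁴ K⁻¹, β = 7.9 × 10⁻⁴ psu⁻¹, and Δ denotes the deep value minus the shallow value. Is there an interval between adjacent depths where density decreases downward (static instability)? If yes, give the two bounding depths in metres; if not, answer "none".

179–220 m

Evaluate Δρ/ρ₀ = −αΔT + βΔS across each adjacent pair:
  174–179 m: −αΔT+βΔS = −(1.7 × 10⁻⁴)(-2.7)+(7.9 × 10⁻⁴)(-0.46) = 9.6 × 10⁻⁵ → stable
  179–220 m: −αΔT+βΔS = −(1.7 × 10⁻⁴)(+2.3)+(7.9 × 10⁻⁴)(-0.18) = -5.3 × 10⁻⁴ → UNSTABLE
The 179–220 m interval has Δρ < 0: lighter water underlies denser water.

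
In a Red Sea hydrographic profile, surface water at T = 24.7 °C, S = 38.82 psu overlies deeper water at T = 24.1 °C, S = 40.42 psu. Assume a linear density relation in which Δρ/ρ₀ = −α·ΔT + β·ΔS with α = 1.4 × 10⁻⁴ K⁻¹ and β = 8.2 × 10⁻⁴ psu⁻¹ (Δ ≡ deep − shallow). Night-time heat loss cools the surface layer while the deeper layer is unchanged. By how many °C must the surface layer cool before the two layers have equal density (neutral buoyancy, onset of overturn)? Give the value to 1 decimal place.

Neutral buoyancy requires Δρ = 0, i.e. −α(T_deep − T_surf′) + β(S_deep − S_surf) = 0.
T_surf′ = T_deep − (β/α)·ΔS = 24.1 − (8.2 × 10⁻⁴/1.4 × 10⁻⁴)·(+1.60) = 14.729 °C.
Cooling required: 24.7 − (14.729) = 9.971 °C.

10.0 °C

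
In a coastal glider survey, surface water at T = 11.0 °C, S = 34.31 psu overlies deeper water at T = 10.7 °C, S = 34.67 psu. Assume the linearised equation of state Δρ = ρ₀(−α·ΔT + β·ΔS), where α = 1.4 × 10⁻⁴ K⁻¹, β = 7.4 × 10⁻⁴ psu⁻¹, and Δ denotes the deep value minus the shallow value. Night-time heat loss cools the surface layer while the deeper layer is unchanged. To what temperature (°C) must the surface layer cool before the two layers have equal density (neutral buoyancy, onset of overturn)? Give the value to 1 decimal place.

Neutral buoyancy requires Δρ = 0, i.e. −α(T_deep − T_surf′) + β(S_deep − S_surf) = 0.
T_surf′ = T_deep − (β/α)·ΔS = 10.7 − (7.4 × 10⁻⁴/1.4 × 10⁻⁴)·(+0.36) = 8.797 °C.
Cooling required: 11.0 − (8.797) = 2.203 °C.

8.8 °C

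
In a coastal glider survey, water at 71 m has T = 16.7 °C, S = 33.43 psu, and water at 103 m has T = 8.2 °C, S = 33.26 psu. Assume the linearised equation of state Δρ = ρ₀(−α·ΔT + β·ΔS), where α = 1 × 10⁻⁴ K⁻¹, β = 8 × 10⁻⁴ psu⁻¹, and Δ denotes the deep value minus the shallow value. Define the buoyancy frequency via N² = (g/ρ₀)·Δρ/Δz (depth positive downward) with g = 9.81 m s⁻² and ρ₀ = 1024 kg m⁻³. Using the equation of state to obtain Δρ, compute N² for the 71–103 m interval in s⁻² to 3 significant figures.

2.19 × 10⁻⁴ s⁻²

ΔT = -8.5 K, ΔS = -0.17 psu (deep − shallow).
Δρ/ρ₀ = −αΔT + βΔS = 8.50 × 10⁻⁴ − 1.36 × 10⁻⁴ = 7.14 × 10⁻⁴, so Δρ ≈ 0.7311 kg m⁻³.
N² = (g/ρ₀)·Δρ/Δz = g·(Δρ/ρ₀)/Δz = 9.81 × 7.14 × 10⁻⁴ / 32 = 2.1889 × 10⁻⁴ s⁻² ≈ 2.19 × 10⁻⁴ s⁻².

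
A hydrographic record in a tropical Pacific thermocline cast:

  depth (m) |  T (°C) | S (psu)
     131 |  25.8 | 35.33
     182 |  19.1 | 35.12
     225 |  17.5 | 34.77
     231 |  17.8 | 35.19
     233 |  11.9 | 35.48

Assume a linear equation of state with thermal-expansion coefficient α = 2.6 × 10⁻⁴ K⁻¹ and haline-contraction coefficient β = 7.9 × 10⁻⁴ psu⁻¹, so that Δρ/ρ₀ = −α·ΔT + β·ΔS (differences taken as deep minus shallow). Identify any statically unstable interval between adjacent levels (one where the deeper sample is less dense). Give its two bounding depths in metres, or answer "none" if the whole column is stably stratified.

none

Evaluate Δρ/ρ₀ = −αΔT + βΔS across each adjacent pair:
  131–182 m: −αΔT+βΔS = −(2.6 × 10⁻⁴)(-6.7)+(7.9 × 10⁻⁴)(-0.21) = 1.6 × 10⁻³ → stable
  182–225 m: −αΔT+βΔS = −(2.6 × 10⁻⁴)(-1.6)+(7.9 × 10⁻⁴)(-0.35) = 1.4 × 10⁻⁴ → stable
  225–231 m: −αΔT+βΔS = −(2.6 × 10⁻⁴)(+0.3)+(7.9 × 10⁻⁴)(+0.42) = 2.5 × 10⁻⁴ → stable
  231–233 m: −αΔT+βΔS = −(2.6 × 10⁻⁴)(-5.9)+(7.9 × 10⁻⁴)(+0.29) = 1.8 × 10⁻³ → stable
Every interval has Δρ > 0: the column is stably stratified throughout.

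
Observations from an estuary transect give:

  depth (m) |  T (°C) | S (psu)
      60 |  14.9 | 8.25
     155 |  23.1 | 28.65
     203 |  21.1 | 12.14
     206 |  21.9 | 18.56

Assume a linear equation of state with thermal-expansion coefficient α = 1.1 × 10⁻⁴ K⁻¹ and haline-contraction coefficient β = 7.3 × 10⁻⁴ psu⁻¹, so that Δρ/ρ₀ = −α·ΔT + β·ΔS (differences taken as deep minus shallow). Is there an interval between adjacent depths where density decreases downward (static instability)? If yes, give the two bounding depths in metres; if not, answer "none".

Evaluate Δρ/ρ₀ = −αΔT + βΔS across each adjacent pair:
  60–155 m: −αΔT+βΔS = −(1.1 × 10⁻⁴)(+8.2)+(7.3 × 10⁻⁴)(+20.40) = 0.014 → stable
  155–203 m: −αΔT+βΔS = −(1.1 × 10⁻⁴)(-2.0)+(7.3 × 10⁻⁴)(-16.51) = -0.012 → UNSTABLE
  203–206 m: −αΔT+βΔS = −(1.1 × 10⁻⁴)(+0.8)+(7.3 × 10⁻⁴)(+6.42) = 4.6 × 10⁻³ → stable
The 155–203 m interval has Δρ < 0: lighter water underlies denser water.

155–203 m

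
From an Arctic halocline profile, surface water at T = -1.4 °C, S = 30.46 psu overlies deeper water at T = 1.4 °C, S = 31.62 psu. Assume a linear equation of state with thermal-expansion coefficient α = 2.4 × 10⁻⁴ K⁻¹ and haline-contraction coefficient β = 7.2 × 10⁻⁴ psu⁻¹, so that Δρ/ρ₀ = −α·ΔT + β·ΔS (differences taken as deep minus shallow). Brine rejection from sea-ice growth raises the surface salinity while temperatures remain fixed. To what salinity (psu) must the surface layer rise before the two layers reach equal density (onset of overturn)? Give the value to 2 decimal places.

Neutral buoyancy requires −α(T_deep − T_surf) + β(S_deep − S_surf′) = 0.
S_surf′ = S_deep − (α/β)·ΔT = 31.62 − (2.4 × 10⁻⁴/7.2 × 10⁻⁴)·(+2.8) = 30.6867 psu.
Increase required: 30.6867 − 30.46 = 0.2267 psu.

30.69 psu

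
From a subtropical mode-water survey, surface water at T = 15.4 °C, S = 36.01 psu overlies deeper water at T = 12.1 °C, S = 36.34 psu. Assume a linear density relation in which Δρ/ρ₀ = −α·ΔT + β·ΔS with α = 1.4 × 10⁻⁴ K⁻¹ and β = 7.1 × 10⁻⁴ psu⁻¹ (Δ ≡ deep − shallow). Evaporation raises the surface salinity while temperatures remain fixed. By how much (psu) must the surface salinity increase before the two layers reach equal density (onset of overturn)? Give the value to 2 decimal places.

0.98 psu

Neutral buoyancy requires −α(T_deep − T_surf) + β(S_deep − S_surf′) = 0.
S_surf′ = S_deep − (α/β)·ΔT = 36.34 − (1.4 × 10⁻⁴/7.1 × 10⁻⁴)·(-3.3) = 36.9907 psu.
Increase required: 36.9907 − 36.01 = 0.9807 psu.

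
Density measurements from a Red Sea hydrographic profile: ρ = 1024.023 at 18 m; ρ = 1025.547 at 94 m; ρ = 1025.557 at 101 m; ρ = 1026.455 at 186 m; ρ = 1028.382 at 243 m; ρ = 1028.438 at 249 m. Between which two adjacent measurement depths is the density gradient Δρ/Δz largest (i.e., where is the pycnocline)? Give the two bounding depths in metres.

Compute the density gradient over each adjacent pair:
  18–94 m: Δρ/Δz = 1.524/76 = 0.020 kg m⁻⁴
  94–101 m: Δρ/Δz = 0.010/7 = 1.4 × 10⁻³ kg m⁻⁴
  101–186 m: Δρ/Δz = 0.898/85 = 0.011 kg m⁻⁴
  186–243 m: Δρ/Δz = 1.927/57 = 0.034 kg m⁻⁴
  243–249 m: Δρ/Δz = 0.056/6 = 9.3 × 10⁻³ kg m⁻⁴
The largest gradient is in the 186–243 m interval — the pycnocline.

186–243 m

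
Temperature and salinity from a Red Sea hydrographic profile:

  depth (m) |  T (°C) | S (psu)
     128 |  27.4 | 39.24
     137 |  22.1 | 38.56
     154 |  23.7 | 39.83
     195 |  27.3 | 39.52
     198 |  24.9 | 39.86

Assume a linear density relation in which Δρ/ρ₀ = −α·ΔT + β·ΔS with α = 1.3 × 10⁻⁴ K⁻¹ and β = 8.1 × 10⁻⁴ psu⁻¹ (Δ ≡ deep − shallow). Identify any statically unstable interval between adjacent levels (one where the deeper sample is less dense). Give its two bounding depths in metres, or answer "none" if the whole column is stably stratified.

Evaluate Δρ/ρ₀ = −αΔT + βΔS across each adjacent pair:
  128–137 m: −αΔT+βΔS = −(1.3 × 10⁻⁴)(-5.3)+(8.1 × 10⁻⁴)(-0.68) = 1.4 × 10⁻⁴ → stable
  137–154 m: −αΔT+βΔS = −(1.3 × 10⁻⁴)(+1.6)+(8.1 × 10⁻⁴)(+1.27) = 8.2 × 10⁻⁴ → stable
  154–195 m: −αΔT+βΔS = −(1.3 × 10⁻⁴)(+3.6)+(8.1 × 10⁻⁴)(-0.31) = -7.2 × 10⁻⁴ → UNSTABLE
  195–198 m: −αΔT+βΔS = −(1.3 × 10⁻⁴)(-2.4)+(8.1 × 10⁻⁴)(+0.34) = 5.9 × 10⁻⁴ → stable
The 154–195 m interval has Δρ < 0: lighter water underlies denser water.

154–195 m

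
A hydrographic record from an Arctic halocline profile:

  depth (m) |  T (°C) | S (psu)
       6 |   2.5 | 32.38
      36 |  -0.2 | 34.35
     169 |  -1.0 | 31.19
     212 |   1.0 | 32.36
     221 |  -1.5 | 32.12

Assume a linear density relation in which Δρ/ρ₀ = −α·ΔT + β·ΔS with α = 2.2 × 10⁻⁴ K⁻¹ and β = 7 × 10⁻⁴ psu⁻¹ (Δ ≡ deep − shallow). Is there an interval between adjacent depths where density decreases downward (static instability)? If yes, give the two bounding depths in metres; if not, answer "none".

Evaluate Δρ/ρ₀ = −αΔT + βΔS across each adjacent pair:
  6–36 m: −αΔT+βΔS = −(2.2 × 10⁻⁴)(-2.7)+(7 × 10⁻⁴)(+1.97) = 2.0 × 10⁻³ → stable
  36–169 m: −αΔT+βΔS = −(2.2 × 10⁻⁴)(-0.8)+(7 × 10⁻⁴)(-3.16) = -2.0 × 10⁻³ → UNSTABLE
  169–212 m: −αΔT+βΔS = −(2.2 × 10⁻⁴)(+2.0)+(7 × 10⁻⁴)(+1.17) = 3.8 × 10⁻⁴ → stable
  212–221 m: −αΔT+βΔS = −(2.2 × 10⁻⁴)(-2.5)+(7 × 10⁻⁴)(-0.24) = 3.8 × 10⁻⁴ → stable
The 36–169 m interval has Δρ < 0: lighter water underlies denser water.

36–169 m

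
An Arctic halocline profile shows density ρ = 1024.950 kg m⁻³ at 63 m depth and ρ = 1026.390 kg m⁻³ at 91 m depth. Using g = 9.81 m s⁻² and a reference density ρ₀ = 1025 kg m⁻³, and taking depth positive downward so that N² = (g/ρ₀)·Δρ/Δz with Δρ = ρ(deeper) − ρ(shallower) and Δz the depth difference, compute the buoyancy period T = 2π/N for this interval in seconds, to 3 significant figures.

Δρ = 1026.390 − 1024.950 = 1.440 kg m⁻³ over Δz = 91 − 63 = 28 m.
N² = (9.81/1025) × (1.440/28) = 4.9221 × 10⁻⁴ s⁻².
N = √(4.9221 × 10⁻⁴) = 0.022186 rad s⁻¹, so T = 2π/N = 283.20 s ≈ 283 s.

283 s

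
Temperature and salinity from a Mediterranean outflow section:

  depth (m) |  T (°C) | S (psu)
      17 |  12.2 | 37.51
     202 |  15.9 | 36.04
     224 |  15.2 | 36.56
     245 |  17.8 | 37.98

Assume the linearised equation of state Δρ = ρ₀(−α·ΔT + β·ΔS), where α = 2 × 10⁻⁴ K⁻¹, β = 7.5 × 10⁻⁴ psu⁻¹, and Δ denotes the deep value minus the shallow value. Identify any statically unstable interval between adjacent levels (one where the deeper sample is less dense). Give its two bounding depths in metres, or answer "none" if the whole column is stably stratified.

Evaluate Δρ/ρ₀ = −αΔT + βΔS across each adjacent pair:
  17–202 m: −αΔT+βΔS = −(2 × 10⁻⁴)(+3.7)+(7.5 × 10⁻⁴)(-1.47) = -1.8 × 10⁻³ → UNSTABLE
  202–224 m: −αΔT+βΔS = −(2 × 10⁻⁴)(-0.7)+(7.5 × 10⁻⁴)(+0.52) = 5.3 × 10⁻⁴ → stable
  224–245 m: −αΔT+βΔS = −(2 × 10⁻⁴)(+2.6)+(7.5 × 10⁻⁴)(+1.42) = 5.4 × 10⁻⁴ → stable
The 17–202 m interval has Δρ < 0: lighter water underlies denser water.

17–202 m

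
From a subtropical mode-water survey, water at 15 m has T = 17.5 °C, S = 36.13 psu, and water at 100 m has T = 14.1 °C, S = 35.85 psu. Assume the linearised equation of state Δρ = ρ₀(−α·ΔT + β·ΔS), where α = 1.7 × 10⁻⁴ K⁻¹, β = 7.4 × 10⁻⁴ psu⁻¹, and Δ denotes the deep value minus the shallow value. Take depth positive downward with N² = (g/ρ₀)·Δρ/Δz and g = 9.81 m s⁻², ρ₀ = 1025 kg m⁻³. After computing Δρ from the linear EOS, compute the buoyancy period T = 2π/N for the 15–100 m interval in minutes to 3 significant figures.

16.0 min

ΔT = -3.4 K, ΔS = -0.28 psu (deep − shallow).
Δρ/ρ₀ = −αΔT + βΔS = 5.78 × 10⁻⁴ − 2.072 × 10⁻⁴ = 3.708 × 10⁻⁴, so Δρ ≈ 0.3801 kg m⁻³.
N² = (g/ρ₀)·Δρ/Δz = g·(Δρ/ρ₀)/Δz = 9.81 × 3.708 × 10⁻⁴ / 85 = 4.2795 × 10⁻⁵ s⁻².
N = √(4.2795 × 10⁻⁵) = 6.5418 × 10⁻³ rad s⁻¹ → T = 2π/N = 960.47 s = 16.008 min ≈ 16.0 min.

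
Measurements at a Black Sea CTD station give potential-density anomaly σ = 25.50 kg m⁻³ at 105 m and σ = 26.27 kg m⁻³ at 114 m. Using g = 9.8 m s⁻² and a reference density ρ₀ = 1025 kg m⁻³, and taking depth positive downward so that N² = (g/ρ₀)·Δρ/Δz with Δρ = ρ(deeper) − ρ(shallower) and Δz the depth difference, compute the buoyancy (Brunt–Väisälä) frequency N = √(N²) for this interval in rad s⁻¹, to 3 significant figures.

Δρ = 1026.27 − 1025.50 = 0.77 kg m⁻³ over Δz = 114 − 105 = 9 m.
N² = (9.8/1025) × (0.77/9) = 8.1799 × 10⁻⁴ s⁻².
N = √(8.1799 × 10⁻⁴) = 0.028601 rad s⁻¹ ≈ 0.0286 rad s⁻¹.
N² > 0, so the interval is statically stable.

0.0286 rad s⁻¹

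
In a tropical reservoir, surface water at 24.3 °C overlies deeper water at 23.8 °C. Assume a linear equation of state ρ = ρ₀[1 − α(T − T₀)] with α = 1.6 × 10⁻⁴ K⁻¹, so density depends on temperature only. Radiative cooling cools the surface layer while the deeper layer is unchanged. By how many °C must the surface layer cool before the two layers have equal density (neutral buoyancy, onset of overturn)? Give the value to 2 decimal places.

With temperature the only control, equal density requires T_surf′ = T_deep.
T_surf′ = 23.8 °C.
Cooling required: 24.3 − 23.8 = 0.50 °C.

0.50 °C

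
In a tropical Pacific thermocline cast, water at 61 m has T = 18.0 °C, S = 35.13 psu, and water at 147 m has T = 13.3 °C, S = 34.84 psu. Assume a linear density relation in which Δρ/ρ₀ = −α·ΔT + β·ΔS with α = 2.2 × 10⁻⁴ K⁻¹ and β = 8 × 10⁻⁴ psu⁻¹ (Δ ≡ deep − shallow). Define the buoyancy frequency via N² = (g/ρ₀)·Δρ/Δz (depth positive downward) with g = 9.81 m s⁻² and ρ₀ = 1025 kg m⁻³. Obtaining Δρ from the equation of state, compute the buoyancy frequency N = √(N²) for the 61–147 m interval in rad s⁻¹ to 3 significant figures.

ΔT = -4.7 K, ΔS = -0.29 psu (deep − shallow).
Δρ/ρ₀ = −αΔT + βΔS = 1.034 × 10⁻³ − 2.32 × 10⁻⁴ = 8.02 × 10⁻⁴, so Δρ ≈ 0.8220 kg m⁻³.
N² = (g/ρ₀)·Δρ/Δz = g·(Δρ/ρ₀)/Δz = 9.81 × 8.02 × 10⁻⁴ / 86 = 9.1484 × 10⁻⁵ s⁻².
N = √(9.1484 × 10⁻⁵) = 9.5647 × 10⁻³ rad s⁻¹ ≈ 9.56 × 10⁻³ rad s⁻¹.

9.56 × 10⁻³ rad s⁻¹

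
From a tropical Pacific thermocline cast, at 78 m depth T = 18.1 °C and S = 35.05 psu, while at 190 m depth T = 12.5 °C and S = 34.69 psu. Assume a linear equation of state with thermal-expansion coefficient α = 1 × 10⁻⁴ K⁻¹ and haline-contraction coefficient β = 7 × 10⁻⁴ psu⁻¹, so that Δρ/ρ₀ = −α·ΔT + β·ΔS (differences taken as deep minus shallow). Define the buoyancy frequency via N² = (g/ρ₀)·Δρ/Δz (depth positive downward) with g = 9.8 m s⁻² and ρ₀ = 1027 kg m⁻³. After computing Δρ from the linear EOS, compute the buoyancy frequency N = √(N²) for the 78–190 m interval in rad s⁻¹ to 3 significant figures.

ΔT = -5.6 K, ΔS = -0.36 psu (deep − shallow).
Δρ/ρ₀ = −αΔT + βΔS = 5.60 × 10⁻⁴ − 2.52 × 10⁻⁴ = 3.08 × 10⁻⁴, so Δρ ≈ 0.3163 kg m⁻³.
N² = (g/ρ₀)·Δρ/Δz = g·(Δρ/ρ₀)/Δz = 9.8 × 3.08 × 10⁻⁴ / 112 = 2.6950 × 10⁻⁵ s⁻².
N = √(2.6950 × 10⁻⁵) = 5.1913 × 10⁻³ rad s⁻¹ ≈ 5.19 × 10⁻³ rad s⁻¹.

5.19 × 10⁻³ rad s⁻¹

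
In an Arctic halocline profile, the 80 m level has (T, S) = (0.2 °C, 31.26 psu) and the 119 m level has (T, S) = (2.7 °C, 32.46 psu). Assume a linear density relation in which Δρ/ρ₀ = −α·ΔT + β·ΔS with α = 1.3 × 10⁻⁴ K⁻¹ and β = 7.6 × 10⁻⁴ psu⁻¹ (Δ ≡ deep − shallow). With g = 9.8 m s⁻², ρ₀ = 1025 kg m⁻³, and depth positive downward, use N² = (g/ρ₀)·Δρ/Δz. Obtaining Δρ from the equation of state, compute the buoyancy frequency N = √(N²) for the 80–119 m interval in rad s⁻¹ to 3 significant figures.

0.0121 rad s⁻¹

ΔT = +2.5 K, ΔS = +1.20 psu (deep − shallow).
Δρ/ρ₀ = −αΔT + βΔS = -3.25 × 10⁻⁴ + 9.12 × 10⁻⁴ = 5.87 × 10⁻⁴, so Δρ ≈ 0.6017 kg m⁻³.
N² = (g/ρ₀)·Δρ/Δz = g·(Δρ/ρ₀)/Δz = 9.8 × 5.87 × 10⁻⁴ / 39 = 1.4750 × 10⁻⁴ s⁻².
N = √(1.4750 × 10⁻⁴) = 0.012145 rad s⁻¹ ≈ 0.0121 rad s⁻¹.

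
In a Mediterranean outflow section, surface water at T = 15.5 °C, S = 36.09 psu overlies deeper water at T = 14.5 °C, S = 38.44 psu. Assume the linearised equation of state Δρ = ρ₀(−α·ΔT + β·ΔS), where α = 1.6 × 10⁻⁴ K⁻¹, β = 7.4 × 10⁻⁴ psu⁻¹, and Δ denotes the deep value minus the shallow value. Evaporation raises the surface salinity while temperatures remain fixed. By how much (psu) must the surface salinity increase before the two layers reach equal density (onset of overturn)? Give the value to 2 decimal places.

2.57 psu

Neutral buoyancy requires −α(T_deep − T_surf) + β(S_deep − S_surf′) = 0.
S_surf′ = S_deep − (α/β)·ΔT = 38.44 − (1.6 × 10⁻⁴/7.4 × 10⁻⁴)·(-1.0) = 38.6562 psu.
Increase required: 38.6562 − 36.09 = 2.5662 psu.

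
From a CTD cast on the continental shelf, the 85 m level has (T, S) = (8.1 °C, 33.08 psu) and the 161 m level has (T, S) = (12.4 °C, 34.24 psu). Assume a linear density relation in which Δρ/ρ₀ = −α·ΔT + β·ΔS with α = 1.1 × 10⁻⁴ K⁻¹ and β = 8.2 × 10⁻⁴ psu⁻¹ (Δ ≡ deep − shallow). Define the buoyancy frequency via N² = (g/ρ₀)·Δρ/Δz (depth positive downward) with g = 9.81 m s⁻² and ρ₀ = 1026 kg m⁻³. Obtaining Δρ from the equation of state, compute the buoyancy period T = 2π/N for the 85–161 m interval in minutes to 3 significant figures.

ΔT = +4.3 K, ΔS = +1.16 psu (deep − shallow).
Δρ/ρ₀ = −αΔT + βΔS = -4.73 × 10⁻⁴ + 9.512 × 10⁻⁴ = 4.782 × 10⁻⁴, so Δρ ≈ 0.4906 kg m⁻³.
N² = (g/ρ₀)·Δρ/Δz = g·(Δρ/ρ₀)/Δz = 9.81 × 4.782 × 10⁻⁴ / 76 = 6.1726 × 10⁻⁵ s⁻².
N = √(6.1726 × 10⁻⁵) = 7.8566 × 10⁻³ rad s⁻¹ → T = 2π/N = 799.73 s = 13.329 min ≈ 13.3 min.

13.3 min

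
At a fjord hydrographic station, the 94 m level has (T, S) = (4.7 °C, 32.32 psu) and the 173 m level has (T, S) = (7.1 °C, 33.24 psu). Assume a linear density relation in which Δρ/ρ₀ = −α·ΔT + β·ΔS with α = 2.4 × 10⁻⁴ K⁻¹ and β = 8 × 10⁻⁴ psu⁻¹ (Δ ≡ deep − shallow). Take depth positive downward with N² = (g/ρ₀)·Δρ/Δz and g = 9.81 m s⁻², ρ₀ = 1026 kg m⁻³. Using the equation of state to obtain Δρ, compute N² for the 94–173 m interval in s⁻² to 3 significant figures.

1.99 × 10⁻⁵ s⁻²

ΔT = +2.4 K, ΔS = +0.92 psu (deep − shallow).
Δρ/ρ₀ = −αΔT + βΔS = -5.76 × 10⁻⁴ + 7.36 × 10⁻⁴ = 1.60 × 10⁻⁴, so Δρ ≈ 0.1642 kg m⁻³.
N² = (g/ρ₀)·Δρ/Δz = g·(Δρ/ρ₀)/Δz = 9.81 × 1.60 × 10⁻⁴ / 79 = 1.9868 × 10⁻⁵ s⁻² ≈ 1.99 × 10⁻⁵ s⁻².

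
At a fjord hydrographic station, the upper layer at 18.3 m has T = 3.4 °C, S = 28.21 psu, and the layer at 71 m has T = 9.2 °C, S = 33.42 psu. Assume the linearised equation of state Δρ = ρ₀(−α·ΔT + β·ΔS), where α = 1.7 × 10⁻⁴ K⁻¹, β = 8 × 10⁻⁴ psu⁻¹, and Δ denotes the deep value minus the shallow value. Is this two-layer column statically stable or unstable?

ΔT = 9.2 − 3.4 = +5.8 K and ΔS = 33.42 − 28.21 = +5.21 psu (deep − shallow).
−αΔT = -9.86 × 10⁻⁴; βΔS = 4.168 × 10⁻³; sum Δρ/ρ₀ = 3.182 × 10⁻³.
Δρ/ρ₀ > 0, so Δρ > 0: deeper water is denser → statically stable.

stable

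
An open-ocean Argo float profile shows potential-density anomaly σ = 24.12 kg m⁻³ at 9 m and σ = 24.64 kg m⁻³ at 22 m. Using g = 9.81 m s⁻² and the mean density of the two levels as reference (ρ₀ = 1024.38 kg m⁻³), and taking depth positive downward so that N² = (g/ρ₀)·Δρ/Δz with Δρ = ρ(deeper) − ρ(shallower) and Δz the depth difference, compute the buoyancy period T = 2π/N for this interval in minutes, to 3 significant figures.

Δρ = 1024.64 − 1024.12 = 0.52 kg m⁻³ over Δz = 22 − 9 = 13 m.
N² = (9.81/1024.38) × (0.52/13) = 3.8306 × 10⁻⁴ s⁻².
N = √(3.8306 × 10⁻⁴) = 0.019572 rad s⁻¹, so T = 2π/N = 321.03 s = 5.3505 min ≈ 5.35 min.

5.35 min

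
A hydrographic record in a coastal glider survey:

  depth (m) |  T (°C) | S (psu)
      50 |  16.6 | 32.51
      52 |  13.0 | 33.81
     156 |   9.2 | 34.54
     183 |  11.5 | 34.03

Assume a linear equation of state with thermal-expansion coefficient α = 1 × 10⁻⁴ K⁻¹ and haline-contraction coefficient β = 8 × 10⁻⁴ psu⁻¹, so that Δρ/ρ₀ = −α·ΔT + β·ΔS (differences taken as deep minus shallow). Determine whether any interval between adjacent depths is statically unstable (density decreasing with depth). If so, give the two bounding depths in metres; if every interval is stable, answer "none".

Evaluate Δρ/ρ₀ = −αΔT + βΔS across each adjacent pair:
  50–52 m: −αΔT+βΔS = −(1 × 10⁻⁴)(-3.6)+(8 × 10⁻⁴)(+1.30) = 1.4 × 10⁻³ → stable
  52–156 m: −αΔT+βΔS = −(1 × 10⁻⁴)(-3.8)+(8 × 10⁻⁴)(+0.73) = 9.6 × 10⁻⁴ → stable
  156–183 m: −αΔT+βΔS = −(1 × 10⁻⁴)(+2.3)+(8 × 10⁻⁴)(-0.51) = -6.4 × 10⁻⁴ → UNSTABLE
The 156–183 m interval has Δρ < 0: lighter water underlies denser water.

156–183 m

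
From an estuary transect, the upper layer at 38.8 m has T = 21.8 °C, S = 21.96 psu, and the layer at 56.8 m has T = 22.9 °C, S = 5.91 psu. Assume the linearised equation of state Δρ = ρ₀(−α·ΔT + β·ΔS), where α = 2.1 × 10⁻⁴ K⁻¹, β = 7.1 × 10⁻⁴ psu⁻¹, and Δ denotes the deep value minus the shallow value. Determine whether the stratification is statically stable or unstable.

unstable

ΔT = 22.9 − 21.8 = +1.1 K and ΔS = 5.91 − 21.96 = -16.05 psu (deep − shallow).
−αΔT = -2.31 × 10⁻⁴; βΔS = -0.0113955; sum Δρ/ρ₀ = -0.0116265.
Δρ/ρ₀ < 0, so Δρ < 0: deeper water is lighter → statically unstable; the column would overturn.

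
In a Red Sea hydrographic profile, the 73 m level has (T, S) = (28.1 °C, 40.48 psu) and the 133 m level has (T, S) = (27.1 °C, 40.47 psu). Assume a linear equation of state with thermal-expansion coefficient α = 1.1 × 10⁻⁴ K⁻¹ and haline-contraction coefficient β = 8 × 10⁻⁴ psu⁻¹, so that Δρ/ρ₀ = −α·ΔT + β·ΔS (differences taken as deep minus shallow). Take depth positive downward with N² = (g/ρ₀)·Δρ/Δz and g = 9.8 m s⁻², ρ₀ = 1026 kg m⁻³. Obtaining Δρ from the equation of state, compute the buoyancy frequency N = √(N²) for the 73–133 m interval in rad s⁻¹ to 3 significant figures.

4.08 × 10⁻³ rad s⁻¹

ΔT = -1.0 K, ΔS = -0.01 psu (deep − shallow).
Δρ/ρ₀ = −αΔT + βΔS = 1.10 × 10⁻⁴ − 8.00 × 10⁻⁶ = 1.02 × 10⁻⁴, so Δρ ≈ 0.1047 kg m⁻³.
N² = (g/ρ₀)·Δρ/Δz = g·(Δρ/ρ₀)/Δz = 9.8 × 1.02 × 10⁻⁴ / 60 = 1.6660 × 10⁻⁵ s⁻².
N = √(1.6660 × 10⁻⁵) = 4.0817 × 10⁻³ rad s⁻¹ ≈ 4.08 × 10⁻³ rad s⁻¹.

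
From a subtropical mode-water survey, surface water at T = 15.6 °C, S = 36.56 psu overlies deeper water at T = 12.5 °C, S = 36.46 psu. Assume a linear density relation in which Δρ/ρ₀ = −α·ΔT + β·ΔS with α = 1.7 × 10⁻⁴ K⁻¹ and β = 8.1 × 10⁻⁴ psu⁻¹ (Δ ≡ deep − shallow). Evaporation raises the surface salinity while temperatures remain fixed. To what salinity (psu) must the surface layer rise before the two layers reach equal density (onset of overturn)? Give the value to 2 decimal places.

Neutral buoyancy requires −α(T_deep − T_surf) + β(S_deep − S_surf′) = 0.
S_surf′ = S_deep − (α/β)·ΔT = 36.46 − (1.7 × 10⁻⁴/8.1 × 10⁻⁴)·(-3.1) = 37.1106 psu.
Increase required: 37.1106 − 36.56 = 0.5506 psu.

37.11 psu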